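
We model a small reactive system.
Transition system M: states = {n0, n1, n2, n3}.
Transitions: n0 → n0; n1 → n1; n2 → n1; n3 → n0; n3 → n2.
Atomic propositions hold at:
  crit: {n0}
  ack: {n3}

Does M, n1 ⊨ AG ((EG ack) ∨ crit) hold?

EG ack: greatest fixpoint, start Z0 = {n3}, keep only states in Sat with some successor in Z. Z1 = ∅; fixed.
Sat(EG ack) = ∅
Sat((EG ack) ∨ crit) = {n0}
AG ((EG ack) ∨ crit): greatest fixpoint, start Z0 = {n0}, keep only states in Sat with every successor in Z. Already a fixed point.
Sat(AG ((EG ack) ∨ crit)) = {n0}
n1 ∉ Sat(AG ((EG ack) ∨ crit)) = {n0}, so the formula does not hold at n1.

No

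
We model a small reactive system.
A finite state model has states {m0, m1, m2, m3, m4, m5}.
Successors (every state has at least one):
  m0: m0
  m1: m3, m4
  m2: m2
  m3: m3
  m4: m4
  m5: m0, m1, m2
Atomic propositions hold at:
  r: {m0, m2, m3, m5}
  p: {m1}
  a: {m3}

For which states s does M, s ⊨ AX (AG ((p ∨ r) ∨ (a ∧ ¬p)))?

{m0, m2, m3}

Sat(p ∨ r) = {m0, m1, m2, m3, m5}
Sat(¬p) = {m0, m2, m3, m4, m5}
Sat(a ∧ ¬p) = {m3}
Sat((p ∨ r) ∨ (a ∧ ¬p)) = {m0, m1, m2, m3, m5}
AG ((p ∨ r) ∨ (a ∧ ¬p)): greatest fixpoint, start Z0 = {m0, m1, m2, m3, m5}, keep only states in Sat with every successor in Z. Z1 = {m0, m2, m3, m5}; Z2 = {m0, m2, m3}; fixed.
Sat(AG ((p ∨ r) ∨ (a ∧ ¬p))) = {m0, m2, m3}
Sat(AX (AG ((p ∨ r) ∨ (a ∧ ¬p)))) = {s : every successor in {m0, m2, m3}} = {m0, m2, m3}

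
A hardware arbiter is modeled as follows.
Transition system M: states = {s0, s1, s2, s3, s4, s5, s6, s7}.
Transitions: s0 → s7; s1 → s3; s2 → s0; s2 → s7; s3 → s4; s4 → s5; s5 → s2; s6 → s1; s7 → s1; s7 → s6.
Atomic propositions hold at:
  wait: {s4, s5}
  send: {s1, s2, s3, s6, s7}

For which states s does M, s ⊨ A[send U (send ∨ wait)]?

Sat(send ∨ wait) = {s1, s2, s3, s4, s5, s6, s7}
A[send U (send ∨ wait)]: least fixpoint, start Z0 = Sat((send ∨ wait)) = {s1, s2, s3, s4, s5, s6, s7}, add states in Sat(send) with every successor in Z. Already a fixed point.
Sat(A[send U (send ∨ wait)]) = {s1, s2, s3, s4, s5, s6, s7}

{s1, s2, s3, s4, s5, s6, s7}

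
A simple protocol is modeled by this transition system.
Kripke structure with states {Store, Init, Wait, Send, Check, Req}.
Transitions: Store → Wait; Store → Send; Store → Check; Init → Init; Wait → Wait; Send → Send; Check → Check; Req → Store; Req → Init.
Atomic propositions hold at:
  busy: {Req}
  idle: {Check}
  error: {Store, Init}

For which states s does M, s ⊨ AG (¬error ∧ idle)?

{Check}

Sat(¬error) = {Wait, Send, Check, Req}
Sat(¬error ∧ idle) = {Check}
AG (¬error ∧ idle): greatest fixpoint, start Z0 = {Check}, keep only states in Sat with every successor in Z. Already a fixed point.
Sat(AG (¬error ∧ idle)) = {Check}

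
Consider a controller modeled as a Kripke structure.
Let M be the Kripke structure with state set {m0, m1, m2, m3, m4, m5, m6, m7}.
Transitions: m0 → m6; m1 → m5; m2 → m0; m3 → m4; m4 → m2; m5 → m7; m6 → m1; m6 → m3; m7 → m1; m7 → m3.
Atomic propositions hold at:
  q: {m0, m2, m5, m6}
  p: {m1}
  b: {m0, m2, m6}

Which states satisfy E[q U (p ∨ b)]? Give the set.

{m0, m1, m2, m6}

Sat(p ∨ b) = {m0, m1, m2, m6}
E[q U (p ∨ b)]: least fixpoint, start Z0 = Sat((p ∨ b)) = {m0, m1, m2, m6}, add states in Sat(q) with some successor in Z. Already a fixed point.
Sat(E[q U (p ∨ b)]) = {m0, m1, m2, m6}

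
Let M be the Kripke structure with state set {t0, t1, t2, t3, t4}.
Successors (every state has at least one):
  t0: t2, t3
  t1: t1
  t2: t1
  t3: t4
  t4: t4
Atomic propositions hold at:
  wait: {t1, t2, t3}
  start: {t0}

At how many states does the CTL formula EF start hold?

EF start: least fixpoint, start Z0 = {t0}, add states with some successor in Z. Already a fixed point.
Sat(EF start) = {t0}
|Sat(EF start)| = |{t0}| = 1.

1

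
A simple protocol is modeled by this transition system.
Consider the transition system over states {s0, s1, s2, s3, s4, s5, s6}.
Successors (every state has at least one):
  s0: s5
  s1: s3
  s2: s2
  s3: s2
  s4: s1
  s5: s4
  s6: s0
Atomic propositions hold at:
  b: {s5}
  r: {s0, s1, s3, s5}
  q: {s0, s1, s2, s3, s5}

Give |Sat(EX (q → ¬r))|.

Sat(¬r) = {s2, s4, s6}
Sat(q → ¬r) = {s2, s4, s6}
Sat(EX (q → ¬r)) = {s : some successor in {s2, s4, s6}} = {s2, s3, s5}
|Sat(EX (q → ¬r))| = |{s2, s3, s5}| = 3.

3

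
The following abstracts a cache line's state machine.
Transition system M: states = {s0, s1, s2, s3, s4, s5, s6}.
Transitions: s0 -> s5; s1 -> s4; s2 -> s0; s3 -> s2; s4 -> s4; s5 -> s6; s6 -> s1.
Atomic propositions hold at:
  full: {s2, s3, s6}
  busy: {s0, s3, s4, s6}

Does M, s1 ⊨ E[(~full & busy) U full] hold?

Sat(~full) = {s0, s1, s4, s5}
Sat(~full & busy) = {s0, s4}
E[(~full & busy) U full]: least fixpoint, start Z0 = Sat(full) = {s2, s3, s6}, add states in Sat(~full & busy) with some successor in Z. Already a fixed point.
Sat(E[(~full & busy) U full]) = {s2, s3, s6}
s1 ∉ Sat(E[(~full & busy) U full]) = {s2, s3, s6}, so the formula does not hold at s1.

No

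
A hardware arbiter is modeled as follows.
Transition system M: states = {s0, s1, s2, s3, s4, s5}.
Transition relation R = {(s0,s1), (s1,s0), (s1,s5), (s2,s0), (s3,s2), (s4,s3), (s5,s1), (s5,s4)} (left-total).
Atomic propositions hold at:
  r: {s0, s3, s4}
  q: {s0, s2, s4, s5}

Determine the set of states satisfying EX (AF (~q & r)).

Sat(~q) = {s1, s3}
Sat(~q & r) = {s3}
AF (~q & r): least fixpoint, start Z0 = {s3}, add states with every successor in Z. Z1 = {s3, s4}; fixed.
Sat(AF (~q & r)) = {s3, s4}
Sat(EX (AF (~q & r))) = {s : some successor in {s3, s4}} = {s4, s5}

{s4, s5}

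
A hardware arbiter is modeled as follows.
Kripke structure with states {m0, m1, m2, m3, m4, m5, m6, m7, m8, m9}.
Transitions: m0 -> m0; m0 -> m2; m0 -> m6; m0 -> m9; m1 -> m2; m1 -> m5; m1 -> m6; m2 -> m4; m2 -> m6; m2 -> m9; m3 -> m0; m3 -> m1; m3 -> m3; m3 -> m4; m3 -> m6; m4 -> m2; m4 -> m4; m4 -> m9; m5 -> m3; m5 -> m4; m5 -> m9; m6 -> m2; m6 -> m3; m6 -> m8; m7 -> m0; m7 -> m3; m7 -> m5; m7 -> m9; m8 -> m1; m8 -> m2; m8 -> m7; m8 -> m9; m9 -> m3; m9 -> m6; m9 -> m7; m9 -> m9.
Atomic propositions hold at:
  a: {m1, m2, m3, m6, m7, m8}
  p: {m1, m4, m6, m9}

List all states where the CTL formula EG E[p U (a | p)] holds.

{m1, m2, m3, m4, m6, m7, m8, m9}

Sat(a | p) = {m1, m2, m3, m4, m6, m7, m8, m9}
E[p U (a | p)]: least fixpoint, start Z0 = Sat((a | p)) = {m1, m2, m3, m4, m6, m7, m8, m9}, add states in Sat(p) with some successor in Z. Already a fixed point.
Sat(E[p U (a | p)]) = {m1, m2, m3, m4, m6, m7, m8, m9}
EG E[p U (a | p)]: greatest fixpoint, start Z0 = {m1, m2, m3, m4, m6, m7, m8, m9}, keep only states in Sat with some successor in Z. Already a fixed point.
Sat(EG E[p U (a | p)]) = {m1, m2, m3, m4, m6, m7, m8, m9}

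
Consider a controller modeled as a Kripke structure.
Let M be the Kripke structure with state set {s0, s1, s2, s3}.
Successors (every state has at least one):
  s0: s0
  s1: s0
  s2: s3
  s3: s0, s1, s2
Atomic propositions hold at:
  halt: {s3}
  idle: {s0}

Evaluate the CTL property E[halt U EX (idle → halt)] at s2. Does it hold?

Yes

Sat(idle → halt) = {s1, s2, s3}
Sat(EX (idle → halt)) = {s : some successor in {s1, s2, s3}} = {s2, s3}
E[halt U EX (idle → halt)]: least fixpoint, start Z0 = Sat(EX (idle → halt)) = {s2, s3}, add states in Sat(halt) with some successor in Z. Already a fixed point.
Sat(E[halt U EX (idle → halt)]) = {s2, s3}
s2 ∈ Sat(E[halt U EX (idle → halt)]) = {s2, s3}, so the formula holds at s2.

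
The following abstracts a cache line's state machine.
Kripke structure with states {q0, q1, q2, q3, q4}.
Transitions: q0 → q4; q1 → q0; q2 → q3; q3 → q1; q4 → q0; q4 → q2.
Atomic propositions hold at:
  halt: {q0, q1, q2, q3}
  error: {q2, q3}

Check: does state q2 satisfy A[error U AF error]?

AF error: least fixpoint, start Z0 = {q2, q3}, add states with every successor in Z. Already a fixed point.
Sat(AF error) = {q2, q3}
A[error U AF error]: least fixpoint, start Z0 = Sat(AF error) = {q2, q3}, add states in Sat(error) with every successor in Z. Already a fixed point.
Sat(A[error U AF error]) = {q2, q3}
q2 ∈ Sat(A[error U AF error]) = {q2, q3}, so the formula holds at q2.

Yes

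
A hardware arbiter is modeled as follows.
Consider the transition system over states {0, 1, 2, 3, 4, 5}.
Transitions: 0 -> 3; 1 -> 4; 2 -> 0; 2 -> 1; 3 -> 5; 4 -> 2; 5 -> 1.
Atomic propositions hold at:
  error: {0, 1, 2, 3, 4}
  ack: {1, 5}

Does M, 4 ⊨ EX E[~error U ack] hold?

No

Sat(~error) = {5}
E[~error U ack]: least fixpoint, start Z0 = Sat(ack) = {1, 5}, add states in Sat(~error) with some successor in Z. Already a fixed point.
Sat(E[~error U ack]) = {1, 5}
Sat(EX E[~error U ack]) = {s : some successor in {1, 5}} = {2, 3, 5}
4 ∉ Sat(EX E[~error U ack]) = {2, 3, 5}, so the formula does not hold at 4.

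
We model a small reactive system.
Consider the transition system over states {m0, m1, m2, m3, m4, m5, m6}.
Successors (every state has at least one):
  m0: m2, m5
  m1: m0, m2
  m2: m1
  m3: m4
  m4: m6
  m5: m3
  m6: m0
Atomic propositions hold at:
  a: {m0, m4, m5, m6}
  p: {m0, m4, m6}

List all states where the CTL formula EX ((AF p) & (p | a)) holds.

AF p: least fixpoint, start Z0 = {m0, m4, m6}, add states with every successor in Z. Z1 = {m0, m3, m4, m6}; Z2 = {m0, m3, m4, m5, m6}; fixed.
Sat(AF p) = {m0, m3, m4, m5, m6}
Sat(p | a) = {m0, m4, m5, m6}
Sat((AF p) & (p | a)) = {m0, m4, m5, m6}
Sat(EX ((AF p) & (p | a))) = {s : some successor in {m0, m4, m5, m6}} = {m0, m1, m3, m4, m6}

{m0, m1, m3, m4, m6}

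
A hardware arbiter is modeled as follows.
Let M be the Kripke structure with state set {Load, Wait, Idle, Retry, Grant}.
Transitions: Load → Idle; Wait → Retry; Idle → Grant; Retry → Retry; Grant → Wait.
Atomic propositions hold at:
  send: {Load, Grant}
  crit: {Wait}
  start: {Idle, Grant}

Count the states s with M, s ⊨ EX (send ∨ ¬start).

4

Sat(¬start) = {Load, Wait, Retry}
Sat(send ∨ ¬start) = {Load, Wait, Retry, Grant}
Sat(EX (send ∨ ¬start)) = {s : some successor in {Load, Wait, Retry, Grant}} = {Wait, Idle, Retry, Grant}
|Sat(EX (send ∨ ¬start))| = |{Wait, Idle, Retry, Grant}| = 4.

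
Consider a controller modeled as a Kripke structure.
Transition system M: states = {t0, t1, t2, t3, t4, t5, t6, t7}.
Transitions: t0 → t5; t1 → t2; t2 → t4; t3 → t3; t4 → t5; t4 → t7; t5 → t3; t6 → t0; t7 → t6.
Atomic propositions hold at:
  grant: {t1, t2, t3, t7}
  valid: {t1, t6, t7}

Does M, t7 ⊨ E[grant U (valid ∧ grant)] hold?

Sat(valid ∧ grant) = {t1, t7}
E[grant U (valid ∧ grant)]: least fixpoint, start Z0 = Sat((valid ∧ grant)) = {t1, t7}, add states in Sat(grant) with some successor in Z. Already a fixed point.
Sat(E[grant U (valid ∧ grant)]) = {t1, t7}
t7 ∈ Sat(E[grant U (valid ∧ grant)]) = {t1, t7}, so the formula holds at t7.

Yes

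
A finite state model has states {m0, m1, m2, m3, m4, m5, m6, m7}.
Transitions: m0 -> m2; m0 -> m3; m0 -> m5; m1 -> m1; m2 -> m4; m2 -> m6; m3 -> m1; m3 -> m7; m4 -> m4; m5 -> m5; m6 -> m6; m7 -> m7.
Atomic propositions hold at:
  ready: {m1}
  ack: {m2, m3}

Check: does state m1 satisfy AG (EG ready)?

EG ready: greatest fixpoint, start Z0 = {m1}, keep only states in Sat with some successor in Z. Already a fixed point.
Sat(EG ready) = {m1}
AG (EG ready): greatest fixpoint, start Z0 = {m1}, keep only states in Sat with every successor in Z. Already a fixed point.
Sat(AG (EG ready)) = {m1}
m1 ∈ Sat(AG (EG ready)) = {m1}, so the formula holds at m1.

Yes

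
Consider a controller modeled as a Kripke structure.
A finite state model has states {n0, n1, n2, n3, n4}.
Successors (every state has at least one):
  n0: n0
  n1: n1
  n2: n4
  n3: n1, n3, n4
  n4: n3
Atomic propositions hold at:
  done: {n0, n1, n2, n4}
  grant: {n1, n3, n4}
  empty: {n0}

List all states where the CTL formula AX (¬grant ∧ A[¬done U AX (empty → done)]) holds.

Sat(¬grant) = {n0, n2}
Sat(¬done) = {n3}
Sat(empty → done) = {n0, n1, n2, n3, n4}
Sat(AX (empty → done)) = {s : every successor in {n0, n1, n2, n3, n4}} = {n0, n1, n2, n3, n4}
A[¬done U AX (empty → done)]: least fixpoint, start Z0 = Sat(AX (empty → done)) = {n0, n1, n2, n3, n4}, add states in Sat(¬done) with every successor in Z. Already a fixed point.
Sat(A[¬done U AX (empty → done)]) = {n0, n1, n2, n3, n4}
Sat(¬grant ∧ A[¬done U AX (empty → done)]) = {n0, n2}
Sat(AX (¬grant ∧ A[¬done U AX (empty → done)])) = {s : every successor in {n0, n2}} = {n0}

{n0}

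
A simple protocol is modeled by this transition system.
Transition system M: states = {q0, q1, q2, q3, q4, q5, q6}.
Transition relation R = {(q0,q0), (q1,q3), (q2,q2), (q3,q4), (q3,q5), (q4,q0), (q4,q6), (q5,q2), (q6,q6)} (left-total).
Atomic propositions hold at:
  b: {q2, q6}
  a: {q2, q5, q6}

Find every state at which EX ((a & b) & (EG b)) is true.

{q2, q4, q5, q6}

Sat(a & b) = {q2, q6}
EG b: greatest fixpoint, start Z0 = {q2, q6}, keep only states in Sat with some successor in Z. Already a fixed point.
Sat(EG b) = {q2, q6}
Sat((a & b) & (EG b)) = {q2, q6}
Sat(EX ((a & b) & (EG b))) = {s : some successor in {q2, q6}} = {q2, q4, q5, q6}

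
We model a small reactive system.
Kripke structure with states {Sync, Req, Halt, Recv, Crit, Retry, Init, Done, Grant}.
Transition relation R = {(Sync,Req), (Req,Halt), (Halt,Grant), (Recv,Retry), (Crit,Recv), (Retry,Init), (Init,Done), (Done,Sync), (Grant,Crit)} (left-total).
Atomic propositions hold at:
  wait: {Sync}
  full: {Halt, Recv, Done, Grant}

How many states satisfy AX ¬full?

Sat(¬full) = {Sync, Req, Crit, Retry, Init}
Sat(AX ¬full) = {s : every successor in {Sync, Req, Crit, Retry, Init}} = {Sync, Recv, Retry, Done, Grant}
|Sat(AX ¬full)| = |{Sync, Recv, Retry, Done, Grant}| = 5.

5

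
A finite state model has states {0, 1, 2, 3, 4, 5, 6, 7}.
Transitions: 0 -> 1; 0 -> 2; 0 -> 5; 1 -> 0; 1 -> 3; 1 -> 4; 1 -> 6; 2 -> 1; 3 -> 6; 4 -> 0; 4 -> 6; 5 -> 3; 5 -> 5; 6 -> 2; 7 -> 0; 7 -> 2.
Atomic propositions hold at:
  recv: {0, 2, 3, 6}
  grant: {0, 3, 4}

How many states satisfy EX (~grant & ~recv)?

3

Sat(~grant) = {1, 2, 5, 6, 7}
Sat(~recv) = {1, 4, 5, 7}
Sat(~grant & ~recv) = {1, 5, 7}
Sat(EX (~grant & ~recv)) = {s : some successor in {1, 5, 7}} = {0, 2, 5}
|Sat(EX (~grant & ~recv))| = |{0, 2, 5}| = 3.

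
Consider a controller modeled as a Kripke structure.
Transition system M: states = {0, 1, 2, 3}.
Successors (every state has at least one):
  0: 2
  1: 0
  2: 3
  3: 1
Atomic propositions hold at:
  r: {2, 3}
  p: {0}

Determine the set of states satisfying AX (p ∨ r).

{0, 1, 2}

Sat(p ∨ r) = {0, 2, 3}
Sat(AX (p ∨ r)) = {s : every successor in {0, 2, 3}} = {0, 1, 2}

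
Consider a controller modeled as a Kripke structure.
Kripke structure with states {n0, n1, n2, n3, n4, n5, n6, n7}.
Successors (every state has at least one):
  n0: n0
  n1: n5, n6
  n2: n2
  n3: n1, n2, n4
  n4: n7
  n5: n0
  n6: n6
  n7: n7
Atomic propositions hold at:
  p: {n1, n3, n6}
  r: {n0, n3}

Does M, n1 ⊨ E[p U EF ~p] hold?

Sat(~p) = {n0, n2, n4, n5, n7}
EF ~p: least fixpoint, start Z0 = {n0, n2, n4, n5, n7}, add states with some successor in Z. Z1 = {n0, n1, n2, n3, n4, n5, n7}; fixed.
Sat(EF ~p) = {n0, n1, n2, n3, n4, n5, n7}
E[p U EF ~p]: least fixpoint, start Z0 = Sat(EF ~p) = {n0, n1, n2, n3, n4, n5, n7}, add states in Sat(p) with some successor in Z. Already a fixed point.
Sat(E[p U EF ~p]) = {n0, n1, n2, n3, n4, n5, n7}
n1 ∈ Sat(E[p U EF ~p]) = {n0, n1, n2, n3, n4, n5, n7}, so the formula holds at n1.

Yes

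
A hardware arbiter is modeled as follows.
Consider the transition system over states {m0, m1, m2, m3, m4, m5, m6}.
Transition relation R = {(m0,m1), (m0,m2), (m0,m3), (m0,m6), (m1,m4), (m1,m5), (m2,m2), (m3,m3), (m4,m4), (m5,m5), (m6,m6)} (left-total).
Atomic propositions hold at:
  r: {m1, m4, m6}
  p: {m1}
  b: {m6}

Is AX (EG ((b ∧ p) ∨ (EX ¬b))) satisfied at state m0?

No

Sat(b ∧ p) = ∅
Sat(¬b) = {m0, m1, m2, m3, m4, m5}
Sat(EX ¬b) = {s : some successor in {m0, m1, m2, m3, m4, m5}} = {m0, m1, m2, m3, m4, m5}
Sat((b ∧ p) ∨ (EX ¬b)) = {m0, m1, m2, m3, m4, m5}
EG ((b ∧ p) ∨ (EX ¬b)): greatest fixpoint, start Z0 = {m0, m1, m2, m3, m4, m5}, keep only states in Sat with some successor in Z. Already a fixed point.
Sat(EG ((b ∧ p) ∨ (EX ¬b))) = {m0, m1, m2, m3, m4, m5}
Sat(AX (EG ((b ∧ p) ∨ (EX ¬b)))) = {s : every successor in {m0, m1, m2, m3, m4, m5}} = {m1, m2, m3, m4, m5}
m0 ∉ Sat(AX (EG ((b ∧ p) ∨ (EX ¬b)))) = {m1, m2, m3, m4, m5}, so the formula does not hold at m0.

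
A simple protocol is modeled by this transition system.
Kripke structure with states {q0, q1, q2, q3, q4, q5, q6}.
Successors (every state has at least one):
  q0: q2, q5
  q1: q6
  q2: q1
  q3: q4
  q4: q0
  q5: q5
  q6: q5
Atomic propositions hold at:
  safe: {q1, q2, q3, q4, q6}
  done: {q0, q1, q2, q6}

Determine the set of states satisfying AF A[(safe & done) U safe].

Sat(safe & done) = {q1, q2, q6}
A[(safe & done) U safe]: least fixpoint, start Z0 = Sat(safe) = {q1, q2, q3, q4, q6}, add states in Sat(safe & done) with every successor in Z. Already a fixed point.
Sat(A[(safe & done) U safe]) = {q1, q2, q3, q4, q6}
AF A[(safe & done) U safe]: least fixpoint, start Z0 = {q1, q2, q3, q4, q6}, add states with every successor in Z. Already a fixed point.
Sat(AF A[(safe & done) U safe]) = {q1, q2, q3, q4, q6}

{q1, q2, q3, q4, q6}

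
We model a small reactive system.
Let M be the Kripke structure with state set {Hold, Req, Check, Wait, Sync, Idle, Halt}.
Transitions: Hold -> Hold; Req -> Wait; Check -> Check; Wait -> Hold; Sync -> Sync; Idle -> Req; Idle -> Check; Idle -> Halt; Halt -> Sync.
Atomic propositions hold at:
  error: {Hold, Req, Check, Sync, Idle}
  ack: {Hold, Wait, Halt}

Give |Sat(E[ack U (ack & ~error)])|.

Sat(~error) = {Wait, Halt}
Sat(ack & ~error) = {Wait, Halt}
E[ack U (ack & ~error)]: least fixpoint, start Z0 = Sat((ack & ~error)) = {Wait, Halt}, add states in Sat(ack) with some successor in Z. Already a fixed point.
Sat(E[ack U (ack & ~error)]) = {Wait, Halt}
|Sat(E[ack U (ack & ~error)])| = |{Wait, Halt}| = 2.

2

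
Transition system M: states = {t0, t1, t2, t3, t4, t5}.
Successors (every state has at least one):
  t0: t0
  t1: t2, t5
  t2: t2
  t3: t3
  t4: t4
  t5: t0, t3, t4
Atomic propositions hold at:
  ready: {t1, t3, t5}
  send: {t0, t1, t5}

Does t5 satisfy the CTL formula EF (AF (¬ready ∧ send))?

Yes

Sat(¬ready) = {t0, t2, t4}
Sat(¬ready ∧ send) = {t0}
AF (¬ready ∧ send): least fixpoint, start Z0 = {t0}, add states with every successor in Z. Already a fixed point.
Sat(AF (¬ready ∧ send)) = {t0}
EF (AF (¬ready ∧ send)): least fixpoint, start Z0 = {t0}, add states with some successor in Z. Z1 = {t0, t5}; Z2 = {t0, t1, t5}; fixed.
Sat(EF (AF (¬ready ∧ send))) = {t0, t1, t5}
t5 ∈ Sat(EF (AF (¬ready ∧ send))) = {t0, t1, t5}, so the formula holds at t5.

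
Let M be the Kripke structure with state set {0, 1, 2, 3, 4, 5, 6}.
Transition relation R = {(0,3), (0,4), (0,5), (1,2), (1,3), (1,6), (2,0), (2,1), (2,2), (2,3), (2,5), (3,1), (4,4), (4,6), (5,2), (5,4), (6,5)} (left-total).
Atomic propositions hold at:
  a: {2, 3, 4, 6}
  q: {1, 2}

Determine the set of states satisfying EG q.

{1, 2}

EG q: greatest fixpoint, start Z0 = {1, 2}, keep only states in Sat with some successor in Z. Already a fixed point.
Sat(EG q) = {1, 2}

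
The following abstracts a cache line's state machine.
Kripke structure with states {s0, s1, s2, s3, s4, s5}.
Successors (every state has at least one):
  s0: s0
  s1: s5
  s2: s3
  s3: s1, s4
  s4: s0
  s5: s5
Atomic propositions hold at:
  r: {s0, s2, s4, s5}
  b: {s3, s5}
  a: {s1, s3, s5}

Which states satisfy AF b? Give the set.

{s1, s2, s3, s5}

AF b: least fixpoint, start Z0 = {s3, s5}, add states with every successor in Z. Z1 = {s1, s2, s3, s5}; fixed.
Sat(AF b) = {s1, s2, s3, s5}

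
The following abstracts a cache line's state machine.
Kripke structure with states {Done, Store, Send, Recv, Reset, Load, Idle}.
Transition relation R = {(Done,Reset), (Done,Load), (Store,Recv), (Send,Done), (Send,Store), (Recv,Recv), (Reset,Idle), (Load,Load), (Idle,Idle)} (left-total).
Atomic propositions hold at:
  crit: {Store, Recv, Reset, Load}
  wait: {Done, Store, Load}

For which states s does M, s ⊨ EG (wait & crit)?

{Load}

Sat(wait & crit) = {Store, Load}
EG (wait & crit): greatest fixpoint, start Z0 = {Store, Load}, keep only states in Sat with some successor in Z. Z1 = {Load}; fixed.
Sat(EG (wait & crit)) = {Load}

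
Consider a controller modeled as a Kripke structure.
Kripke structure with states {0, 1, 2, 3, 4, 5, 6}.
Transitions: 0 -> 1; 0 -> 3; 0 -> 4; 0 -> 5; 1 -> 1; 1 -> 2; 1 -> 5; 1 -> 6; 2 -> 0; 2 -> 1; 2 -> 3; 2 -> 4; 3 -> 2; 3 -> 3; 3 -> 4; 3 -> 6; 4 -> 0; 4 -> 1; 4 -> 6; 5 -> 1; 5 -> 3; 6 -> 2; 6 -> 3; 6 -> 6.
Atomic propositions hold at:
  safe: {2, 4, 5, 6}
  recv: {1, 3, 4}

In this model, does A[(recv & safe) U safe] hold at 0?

Sat(recv & safe) = {4}
A[(recv & safe) U safe]: least fixpoint, start Z0 = Sat(safe) = {2, 4, 5, 6}, add states in Sat(recv & safe) with every successor in Z. Already a fixed point.
Sat(A[(recv & safe) U safe]) = {2, 4, 5, 6}
0 ∉ Sat(A[(recv & safe) U safe]) = {2, 4, 5, 6}, so the formula does not hold at 0.

No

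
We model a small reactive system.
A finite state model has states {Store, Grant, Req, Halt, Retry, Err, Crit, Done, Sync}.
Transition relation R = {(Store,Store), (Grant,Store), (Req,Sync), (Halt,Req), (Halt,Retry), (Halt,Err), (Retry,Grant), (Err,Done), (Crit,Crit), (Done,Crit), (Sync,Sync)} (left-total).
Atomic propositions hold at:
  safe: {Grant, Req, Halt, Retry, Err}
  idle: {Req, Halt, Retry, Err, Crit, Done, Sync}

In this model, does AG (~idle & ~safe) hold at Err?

No

Sat(~idle) = {Store, Grant}
Sat(~safe) = {Store, Crit, Done, Sync}
Sat(~idle & ~safe) = {Store}
AG (~idle & ~safe): greatest fixpoint, start Z0 = {Store}, keep only states in Sat with every successor in Z. Already a fixed point.
Sat(AG (~idle & ~safe)) = {Store}
Err ∉ Sat(AG (~idle & ~safe)) = {Store}, so the formula does not hold at Err.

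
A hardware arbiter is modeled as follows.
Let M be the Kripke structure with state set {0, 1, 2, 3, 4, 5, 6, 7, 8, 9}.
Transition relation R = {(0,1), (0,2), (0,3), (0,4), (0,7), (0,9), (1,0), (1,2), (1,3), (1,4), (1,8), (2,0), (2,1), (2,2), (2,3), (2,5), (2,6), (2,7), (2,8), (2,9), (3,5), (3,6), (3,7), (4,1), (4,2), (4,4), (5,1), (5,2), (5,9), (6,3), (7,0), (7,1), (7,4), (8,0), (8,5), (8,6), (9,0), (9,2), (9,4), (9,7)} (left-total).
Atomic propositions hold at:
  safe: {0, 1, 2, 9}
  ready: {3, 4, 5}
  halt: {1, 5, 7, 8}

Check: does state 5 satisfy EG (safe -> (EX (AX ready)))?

Yes

Sat(AX ready) = {s : every successor in {3, 4, 5}} = {6}
Sat(EX (AX ready)) = {s : some successor in {6}} = {2, 3, 8}
Sat(safe -> (EX (AX ready))) = {2, 3, 4, 5, 6, 7, 8}
EG (safe -> (EX (AX ready))): greatest fixpoint, start Z0 = {2, 3, 4, 5, 6, 7, 8}, keep only states in Sat with some successor in Z. Already a fixed point.
Sat(EG (safe -> (EX (AX ready)))) = {2, 3, 4, 5, 6, 7, 8}
5 ∈ Sat(EG (safe -> (EX (AX ready)))) = {2, 3, 4, 5, 6, 7, 8}, so the formula holds at 5.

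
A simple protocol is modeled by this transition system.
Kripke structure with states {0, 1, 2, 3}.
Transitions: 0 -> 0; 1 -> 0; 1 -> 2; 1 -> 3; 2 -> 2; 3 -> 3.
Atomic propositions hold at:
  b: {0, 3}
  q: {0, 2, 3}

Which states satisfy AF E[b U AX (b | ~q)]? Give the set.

{0, 3}

Sat(~q) = {1}
Sat(b | ~q) = {0, 1, 3}
Sat(AX (b | ~q)) = {s : every successor in {0, 1, 3}} = {0, 3}
E[b U AX (b | ~q)]: least fixpoint, start Z0 = Sat(AX (b | ~q)) = {0, 3}, add states in Sat(b) with some successor in Z. Already a fixed point.
Sat(E[b U AX (b | ~q)]) = {0, 3}
AF E[b U AX (b | ~q)]: least fixpoint, start Z0 = {0, 3}, add states with every successor in Z. Already a fixed point.
Sat(AF E[b U AX (b | ~q)]) = {0, 3}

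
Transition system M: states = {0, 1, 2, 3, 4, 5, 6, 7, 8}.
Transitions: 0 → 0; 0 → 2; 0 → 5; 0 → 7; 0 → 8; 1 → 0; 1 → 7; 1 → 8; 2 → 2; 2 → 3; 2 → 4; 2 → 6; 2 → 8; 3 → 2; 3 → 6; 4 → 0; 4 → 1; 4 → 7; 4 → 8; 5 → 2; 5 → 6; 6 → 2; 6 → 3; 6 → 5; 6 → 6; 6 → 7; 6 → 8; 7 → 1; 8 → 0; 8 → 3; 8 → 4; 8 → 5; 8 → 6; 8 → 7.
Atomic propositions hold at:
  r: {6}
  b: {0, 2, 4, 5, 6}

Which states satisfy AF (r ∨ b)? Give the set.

{0, 2, 3, 4, 5, 6}

Sat(r ∨ b) = {0, 2, 4, 5, 6}
AF (r ∨ b): least fixpoint, start Z0 = {0, 2, 4, 5, 6}, add states with every successor in Z. Z1 = {0, 2, 3, 4, 5, 6}; fixed.
Sat(AF (r ∨ b)) = {0, 2, 3, 4, 5, 6}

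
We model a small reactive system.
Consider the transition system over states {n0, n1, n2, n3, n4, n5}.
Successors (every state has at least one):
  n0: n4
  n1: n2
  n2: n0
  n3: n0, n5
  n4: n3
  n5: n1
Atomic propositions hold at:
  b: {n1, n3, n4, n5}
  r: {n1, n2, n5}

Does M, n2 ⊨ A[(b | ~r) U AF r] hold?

Yes

Sat(~r) = {n0, n3, n4}
Sat(b | ~r) = {n0, n1, n3, n4, n5}
AF r: least fixpoint, start Z0 = {n1, n2, n5}, add states with every successor in Z. Already a fixed point.
Sat(AF r) = {n1, n2, n5}
A[(b | ~r) U AF r]: least fixpoint, start Z0 = Sat(AF r) = {n1, n2, n5}, add states in Sat(b | ~r) with every successor in Z. Already a fixed point.
Sat(A[(b | ~r) U AF r]) = {n1, n2, n5}
n2 ∈ Sat(A[(b | ~r) U AF r]) = {n1, n2, n5}, so the formula holds at n2.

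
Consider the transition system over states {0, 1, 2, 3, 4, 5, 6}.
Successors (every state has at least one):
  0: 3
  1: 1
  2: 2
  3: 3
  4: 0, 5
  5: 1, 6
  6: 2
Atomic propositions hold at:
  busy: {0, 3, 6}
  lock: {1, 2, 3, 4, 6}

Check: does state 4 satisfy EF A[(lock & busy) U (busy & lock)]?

Yes

Sat(lock & busy) = {3, 6}
Sat(busy & lock) = {3, 6}
A[(lock & busy) U (busy & lock)]: least fixpoint, start Z0 = Sat((busy & lock)) = {3, 6}, add states in Sat(lock & busy) with every successor in Z. Already a fixed point.
Sat(A[(lock & busy) U (busy & lock)]) = {3, 6}
EF A[(lock & busy) U (busy & lock)]: least fixpoint, start Z0 = {3, 6}, add states with some successor in Z. Z1 = {0, 3, 5, 6}; Z2 = {0, 3, 4, 5, 6}; fixed.
Sat(EF A[(lock & busy) U (busy & lock)]) = {0, 3, 4, 5, 6}
4 ∈ Sat(EF A[(lock & busy) U (busy & lock)]) = {0, 3, 4, 5, 6}, so the formula holds at 4.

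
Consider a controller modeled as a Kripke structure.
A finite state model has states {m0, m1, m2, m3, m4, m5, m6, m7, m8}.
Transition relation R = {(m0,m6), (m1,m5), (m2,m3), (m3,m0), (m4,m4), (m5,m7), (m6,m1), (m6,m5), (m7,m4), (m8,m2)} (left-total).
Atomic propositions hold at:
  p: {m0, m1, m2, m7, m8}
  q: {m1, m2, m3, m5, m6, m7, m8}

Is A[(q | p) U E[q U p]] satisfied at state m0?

Yes

Sat(q | p) = {m0, m1, m2, m3, m5, m6, m7, m8}
E[q U p]: least fixpoint, start Z0 = Sat(p) = {m0, m1, m2, m7, m8}, add states in Sat(q) with some successor in Z. Z1 = {m0, m1, m2, m3, m5, m6, m7, m8}; fixed.
Sat(E[q U p]) = {m0, m1, m2, m3, m5, m6, m7, m8}
A[(q | p) U E[q U p]]: least fixpoint, start Z0 = Sat(E[q U p]) = {m0, m1, m2, m3, m5, m6, m7, m8}, add states in Sat(q | p) with every successor in Z. Already a fixed point.
Sat(A[(q | p) U E[q U p]]) = {m0, m1, m2, m3, m5, m6, m7, m8}
m0 ∈ Sat(A[(q | p) U E[q U p]]) = {m0, m1, m2, m3, m5, m6, m7, m8}, so the formula holds at m0.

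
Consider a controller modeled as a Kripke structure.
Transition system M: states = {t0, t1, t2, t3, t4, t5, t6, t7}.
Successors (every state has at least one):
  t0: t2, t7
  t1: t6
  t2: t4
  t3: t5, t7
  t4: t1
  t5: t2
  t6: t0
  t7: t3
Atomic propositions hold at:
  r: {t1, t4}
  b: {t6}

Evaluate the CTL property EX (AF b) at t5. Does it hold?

Yes

AF b: least fixpoint, start Z0 = {t6}, add states with every successor in Z. Z1 = {t1, t6}; Z2 = {t1, t4, t6}; Z3 = {t1, t2, t4, t6}; Z4 = {t1, t2, t4, t5, t6}; fixed.
Sat(AF b) = {t1, t2, t4, t5, t6}
Sat(EX (AF b)) = {s : some successor in {t1, t2, t4, t5, t6}} = {t0, t1, t2, t3, t4, t5}
t5 ∈ Sat(EX (AF b)) = {t0, t1, t2, t3, t4, t5}, so the formula holds at t5.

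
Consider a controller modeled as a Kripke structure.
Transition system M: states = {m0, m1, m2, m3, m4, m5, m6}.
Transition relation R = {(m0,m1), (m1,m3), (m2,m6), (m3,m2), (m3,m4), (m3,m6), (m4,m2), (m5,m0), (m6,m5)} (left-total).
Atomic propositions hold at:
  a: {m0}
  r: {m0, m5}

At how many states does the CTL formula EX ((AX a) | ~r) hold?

6

Sat(AX a) = {s : every successor in {m0}} = {m5}
Sat(~r) = {m1, m2, m3, m4, m6}
Sat((AX a) | ~r) = {m1, m2, m3, m4, m5, m6}
Sat(EX ((AX a) | ~r)) = {s : some successor in {m1, m2, m3, m4, m5, m6}} = {m0, m1, m2, m3, m4, m6}
|Sat(EX ((AX a) | ~r))| = |{m0, m1, m2, m3, m4, m6}| = 6.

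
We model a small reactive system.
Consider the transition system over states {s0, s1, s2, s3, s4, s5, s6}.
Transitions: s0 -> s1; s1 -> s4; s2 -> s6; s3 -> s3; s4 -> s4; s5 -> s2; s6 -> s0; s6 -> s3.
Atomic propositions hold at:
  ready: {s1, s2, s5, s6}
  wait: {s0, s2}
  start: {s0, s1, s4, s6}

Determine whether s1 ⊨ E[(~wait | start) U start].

Sat(~wait) = {s1, s3, s4, s5, s6}
Sat(~wait | start) = {s0, s1, s3, s4, s5, s6}
E[(~wait | start) U start]: least fixpoint, start Z0 = Sat(start) = {s0, s1, s4, s6}, add states in Sat(~wait | start) with some successor in Z. Already a fixed point.
Sat(E[(~wait | start) U start]) = {s0, s1, s4, s6}
s1 ∈ Sat(E[(~wait | start) U start]) = {s0, s1, s4, s6}, so the formula holds at s1.

Yes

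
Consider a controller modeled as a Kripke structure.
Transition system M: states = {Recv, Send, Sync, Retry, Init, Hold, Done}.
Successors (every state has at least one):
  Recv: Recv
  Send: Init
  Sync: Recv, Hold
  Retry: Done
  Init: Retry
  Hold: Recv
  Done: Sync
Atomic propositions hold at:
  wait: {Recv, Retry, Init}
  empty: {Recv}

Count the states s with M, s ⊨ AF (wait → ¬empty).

6

Sat(¬empty) = {Send, Sync, Retry, Init, Hold, Done}
Sat(wait → ¬empty) = {Send, Sync, Retry, Init, Hold, Done}
AF (wait → ¬empty): least fixpoint, start Z0 = {Send, Sync, Retry, Init, Hold, Done}, add states with every successor in Z. Already a fixed point.
Sat(AF (wait → ¬empty)) = {Send, Sync, Retry, Init, Hold, Done}
|Sat(AF (wait → ¬empty))| = |{Send, Sync, Retry, Init, Hold, Done}| = 6.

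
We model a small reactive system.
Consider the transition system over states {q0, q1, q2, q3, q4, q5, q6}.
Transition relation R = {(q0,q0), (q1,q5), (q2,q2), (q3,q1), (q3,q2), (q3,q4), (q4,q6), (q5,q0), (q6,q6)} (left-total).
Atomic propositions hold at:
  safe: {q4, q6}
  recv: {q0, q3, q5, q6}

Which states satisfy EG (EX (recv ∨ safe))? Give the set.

{q0, q1, q3, q4, q5, q6}

Sat(recv ∨ safe) = {q0, q3, q4, q5, q6}
Sat(EX (recv ∨ safe)) = {s : some successor in {q0, q3, q4, q5, q6}} = {q0, q1, q3, q4, q5, q6}
EG (EX (recv ∨ safe)): greatest fixpoint, start Z0 = {q0, q1, q3, q4, q5, q6}, keep only states in Sat with some successor in Z. Already a fixed point.
Sat(EG (EX (recv ∨ safe))) = {q0, q1, q3, q4, q5, q6}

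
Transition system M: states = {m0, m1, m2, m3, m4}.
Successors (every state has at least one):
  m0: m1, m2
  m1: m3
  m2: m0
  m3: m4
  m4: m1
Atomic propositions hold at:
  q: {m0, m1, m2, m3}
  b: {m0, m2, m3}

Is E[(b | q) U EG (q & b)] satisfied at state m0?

Yes

Sat(b | q) = {m0, m1, m2, m3}
Sat(q & b) = {m0, m2, m3}
EG (q & b): greatest fixpoint, start Z0 = {m0, m2, m3}, keep only states in Sat with some successor in Z. Z1 = {m0, m2}; fixed.
Sat(EG (q & b)) = {m0, m2}
E[(b | q) U EG (q & b)]: least fixpoint, start Z0 = Sat(EG (q & b)) = {m0, m2}, add states in Sat(b | q) with some successor in Z. Already a fixed point.
Sat(E[(b | q) U EG (q & b)]) = {m0, m2}
m0 ∈ Sat(E[(b | q) U EG (q & b)]) = {m0, m2}, so the formula holds at m0.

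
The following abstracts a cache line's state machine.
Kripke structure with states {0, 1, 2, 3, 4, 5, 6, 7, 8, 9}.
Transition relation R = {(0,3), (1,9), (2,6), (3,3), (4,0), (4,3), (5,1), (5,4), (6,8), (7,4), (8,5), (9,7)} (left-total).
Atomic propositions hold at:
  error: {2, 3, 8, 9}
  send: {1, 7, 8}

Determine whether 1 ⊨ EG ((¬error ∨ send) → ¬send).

Sat(¬error) = {0, 1, 4, 5, 6, 7}
Sat(¬error ∨ send) = {0, 1, 4, 5, 6, 7, 8}
Sat(¬send) = {0, 2, 3, 4, 5, 6, 9}
Sat((¬error ∨ send) → ¬send) = {0, 2, 3, 4, 5, 6, 9}
EG ((¬error ∨ send) → ¬send): greatest fixpoint, start Z0 = {0, 2, 3, 4, 5, 6, 9}, keep only states in Sat with some successor in Z. Z1 = {0, 2, 3, 4, 5}; Z2 = {0, 3, 4, 5}; fixed.
Sat(EG ((¬error ∨ send) → ¬send)) = {0, 3, 4, 5}
1 ∉ Sat(EG ((¬error ∨ send) → ¬send)) = {0, 3, 4, 5}, so the formula does not hold at 1.

No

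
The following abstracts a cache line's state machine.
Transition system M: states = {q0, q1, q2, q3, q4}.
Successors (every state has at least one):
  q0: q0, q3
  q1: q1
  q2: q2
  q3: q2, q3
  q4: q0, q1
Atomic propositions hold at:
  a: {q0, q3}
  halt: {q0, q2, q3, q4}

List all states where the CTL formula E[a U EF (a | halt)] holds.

Sat(a | halt) = {q0, q2, q3, q4}
EF (a | halt): least fixpoint, start Z0 = {q0, q2, q3, q4}, add states with some successor in Z. Already a fixed point.
Sat(EF (a | halt)) = {q0, q2, q3, q4}
E[a U EF (a | halt)]: least fixpoint, start Z0 = Sat(EF (a | halt)) = {q0, q2, q3, q4}, add states in Sat(a) with some successor in Z. Already a fixed point.
Sat(E[a U EF (a | halt)]) = {q0, q2, q3, q4}

{q0, q2, q3, q4}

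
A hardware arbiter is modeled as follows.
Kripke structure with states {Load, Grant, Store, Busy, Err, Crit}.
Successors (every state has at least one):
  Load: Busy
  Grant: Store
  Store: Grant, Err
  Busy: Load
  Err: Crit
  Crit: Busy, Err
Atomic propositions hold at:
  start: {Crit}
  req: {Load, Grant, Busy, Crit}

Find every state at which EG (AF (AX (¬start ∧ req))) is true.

{Load, Busy}

Sat(¬start) = {Load, Grant, Store, Busy, Err}
Sat(¬start ∧ req) = {Load, Grant, Busy}
Sat(AX (¬start ∧ req)) = {s : every successor in {Load, Grant, Busy}} = {Load, Busy}
AF (AX (¬start ∧ req)): least fixpoint, start Z0 = {Load, Busy}, add states with every successor in Z. Already a fixed point.
Sat(AF (AX (¬start ∧ req))) = {Load, Busy}
EG (AF (AX (¬start ∧ req))): greatest fixpoint, start Z0 = {Load, Busy}, keep only states in Sat with some successor in Z. Already a fixed point.
Sat(EG (AF (AX (¬start ∧ req)))) = {Load, Busy}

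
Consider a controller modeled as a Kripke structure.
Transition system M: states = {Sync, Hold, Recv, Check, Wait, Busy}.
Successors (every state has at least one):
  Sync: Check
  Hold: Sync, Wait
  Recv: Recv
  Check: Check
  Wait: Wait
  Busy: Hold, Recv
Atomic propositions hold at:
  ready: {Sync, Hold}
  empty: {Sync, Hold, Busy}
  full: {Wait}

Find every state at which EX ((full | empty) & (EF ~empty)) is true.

Sat(full | empty) = {Sync, Hold, Wait, Busy}
Sat(~empty) = {Recv, Check, Wait}
EF ~empty: least fixpoint, start Z0 = {Recv, Check, Wait}, add states with some successor in Z. Z1 = {Sync, Hold, Recv, Check, Wait, Busy}; fixed.
Sat(EF ~empty) = {Sync, Hold, Recv, Check, Wait, Busy}
Sat((full | empty) & (EF ~empty)) = {Sync, Hold, Wait, Busy}
Sat(EX ((full | empty) & (EF ~empty))) = {s : some successor in {Sync, Hold, Wait, Busy}} = {Hold, Wait, Busy}

{Hold, Wait, Busy}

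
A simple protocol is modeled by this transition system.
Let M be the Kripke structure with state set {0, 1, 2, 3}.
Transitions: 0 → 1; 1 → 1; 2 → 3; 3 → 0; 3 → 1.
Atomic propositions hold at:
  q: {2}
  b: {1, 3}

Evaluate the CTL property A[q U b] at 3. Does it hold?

A[q U b]: least fixpoint, start Z0 = Sat(b) = {1, 3}, add states in Sat(q) with every successor in Z. Z1 = {1, 2, 3}; fixed.
Sat(A[q U b]) = {1, 2, 3}
3 ∈ Sat(A[q U b]) = {1, 2, 3}, so the formula holds at 3.

Yes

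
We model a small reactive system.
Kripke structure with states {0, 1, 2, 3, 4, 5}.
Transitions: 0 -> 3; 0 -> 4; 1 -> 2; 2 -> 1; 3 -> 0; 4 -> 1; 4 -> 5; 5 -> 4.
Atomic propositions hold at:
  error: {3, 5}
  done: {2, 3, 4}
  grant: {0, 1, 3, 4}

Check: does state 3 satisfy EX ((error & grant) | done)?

Sat(error & grant) = {3}
Sat((error & grant) | done) = {2, 3, 4}
Sat(EX ((error & grant) | done)) = {s : some successor in {2, 3, 4}} = {0, 1, 5}
3 ∉ Sat(EX ((error & grant) | done)) = {0, 1, 5}, so the formula does not hold at 3.

No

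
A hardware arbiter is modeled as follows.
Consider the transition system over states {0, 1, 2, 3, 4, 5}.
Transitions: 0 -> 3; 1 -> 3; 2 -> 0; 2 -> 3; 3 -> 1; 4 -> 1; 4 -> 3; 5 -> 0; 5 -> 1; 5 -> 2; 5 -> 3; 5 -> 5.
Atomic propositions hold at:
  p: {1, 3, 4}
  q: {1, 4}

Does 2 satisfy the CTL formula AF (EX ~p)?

Yes

Sat(~p) = {0, 2, 5}
Sat(EX ~p) = {s : some successor in {0, 2, 5}} = {2, 5}
AF (EX ~p): least fixpoint, start Z0 = {2, 5}, add states with every successor in Z. Already a fixed point.
Sat(AF (EX ~p)) = {2, 5}
2 ∈ Sat(AF (EX ~p)) = {2, 5}, so the formula holds at 2.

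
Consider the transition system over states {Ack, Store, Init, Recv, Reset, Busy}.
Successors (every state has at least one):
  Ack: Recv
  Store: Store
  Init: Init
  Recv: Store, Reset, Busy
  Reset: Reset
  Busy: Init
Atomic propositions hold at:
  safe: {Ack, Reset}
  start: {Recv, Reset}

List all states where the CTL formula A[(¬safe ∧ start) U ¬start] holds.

Sat(¬safe) = {Store, Init, Recv, Busy}
Sat(¬safe ∧ start) = {Recv}
Sat(¬start) = {Ack, Store, Init, Busy}
A[(¬safe ∧ start) U ¬start]: least fixpoint, start Z0 = Sat(¬start) = {Ack, Store, Init, Busy}, add states in Sat(¬safe ∧ start) with every successor in Z. Already a fixed point.
Sat(A[(¬safe ∧ start) U ¬start]) = {Ack, Store, Init, Busy}

{Ack, Store, Init, Busy}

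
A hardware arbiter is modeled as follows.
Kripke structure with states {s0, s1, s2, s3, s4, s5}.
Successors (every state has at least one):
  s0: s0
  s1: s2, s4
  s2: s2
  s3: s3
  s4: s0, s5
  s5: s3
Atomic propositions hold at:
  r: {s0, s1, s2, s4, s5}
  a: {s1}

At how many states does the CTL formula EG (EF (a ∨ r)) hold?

4

Sat(a ∨ r) = {s0, s1, s2, s4, s5}
EF (a ∨ r): least fixpoint, start Z0 = {s0, s1, s2, s4, s5}, add states with some successor in Z. Already a fixed point.
Sat(EF (a ∨ r)) = {s0, s1, s2, s4, s5}
EG (EF (a ∨ r)): greatest fixpoint, start Z0 = {s0, s1, s2, s4, s5}, keep only states in Sat with some successor in Z. Z1 = {s0, s1, s2, s4}; fixed.
Sat(EG (EF (a ∨ r))) = {s0, s1, s2, s4}
|Sat(EG (EF (a ∨ r)))| = |{s0, s1, s2, s4}| = 4.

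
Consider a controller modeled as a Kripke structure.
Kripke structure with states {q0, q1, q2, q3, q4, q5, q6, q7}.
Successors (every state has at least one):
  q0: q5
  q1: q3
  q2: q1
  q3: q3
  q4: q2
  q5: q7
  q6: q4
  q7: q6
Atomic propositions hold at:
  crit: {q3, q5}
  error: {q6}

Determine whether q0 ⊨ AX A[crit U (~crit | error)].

Sat(~crit) = {q0, q1, q2, q4, q6, q7}
Sat(~crit | error) = {q0, q1, q2, q4, q6, q7}
A[crit U (~crit | error)]: least fixpoint, start Z0 = Sat((~crit | error)) = {q0, q1, q2, q4, q6, q7}, add states in Sat(crit) with every successor in Z. Z1 = {q0, q1, q2, q4, q5, q6, q7}; fixed.
Sat(A[crit U (~crit | error)]) = {q0, q1, q2, q4, q5, q6, q7}
Sat(AX A[crit U (~crit | error)]) = {s : every successor in {q0, q1, q2, q4, q5, q6, q7}} = {q0, q2, q4, q5, q6, q7}
q0 ∈ Sat(AX A[crit U (~crit | error)]) = {q0, q2, q4, q5, q6, q7}, so the formula holds at q0.

Yes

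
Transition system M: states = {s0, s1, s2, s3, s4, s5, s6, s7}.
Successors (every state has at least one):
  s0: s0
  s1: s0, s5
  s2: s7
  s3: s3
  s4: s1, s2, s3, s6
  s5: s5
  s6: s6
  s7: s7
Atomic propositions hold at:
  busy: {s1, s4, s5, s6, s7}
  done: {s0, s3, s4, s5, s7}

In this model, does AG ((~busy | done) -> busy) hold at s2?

Sat(~busy) = {s0, s2, s3}
Sat(~busy | done) = {s0, s2, s3, s4, s5, s7}
Sat((~busy | done) -> busy) = {s1, s4, s5, s6, s7}
AG ((~busy | done) -> busy): greatest fixpoint, start Z0 = {s1, s4, s5, s6, s7}, keep only states in Sat with every successor in Z. Z1 = {s5, s6, s7}; fixed.
Sat(AG ((~busy | done) -> busy)) = {s5, s6, s7}
s2 ∉ Sat(AG ((~busy | done) -> busy)) = {s5, s6, s7}, so the formula does not hold at s2.

No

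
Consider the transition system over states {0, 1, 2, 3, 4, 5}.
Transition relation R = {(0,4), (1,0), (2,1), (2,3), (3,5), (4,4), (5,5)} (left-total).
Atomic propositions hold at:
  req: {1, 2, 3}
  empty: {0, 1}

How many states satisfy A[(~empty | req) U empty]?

Sat(~empty) = {2, 3, 4, 5}
Sat(~empty | req) = {1, 2, 3, 4, 5}
A[(~empty | req) U empty]: least fixpoint, start Z0 = Sat(empty) = {0, 1}, add states in Sat(~empty | req) with every successor in Z. Already a fixed point.
Sat(A[(~empty | req) U empty]) = {0, 1}
|Sat(A[(~empty | req) U empty])| = |{0, 1}| = 2.

2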